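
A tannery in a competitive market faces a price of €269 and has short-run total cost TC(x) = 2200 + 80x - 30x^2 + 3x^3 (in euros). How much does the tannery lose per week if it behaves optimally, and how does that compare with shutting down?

AVC = 80 - 30x + 3x^2; min AVC = €5 at x = 5. Since P = €269 ≥ min AVC, the firm produces.
MC = 80 - 60x + 9x^2. Setting P = MC and taking the root on the rising branch gives x* = 9.
TR = 269·9 = 2421. TC = 2200 + 477 = 2677. Profit = 2421 − 2677 = -€256.
By producing, the firm covers all variable cost plus €1944 of fixed cost; shutting down would lose the full €2200.

Profit = -€256 at x = 9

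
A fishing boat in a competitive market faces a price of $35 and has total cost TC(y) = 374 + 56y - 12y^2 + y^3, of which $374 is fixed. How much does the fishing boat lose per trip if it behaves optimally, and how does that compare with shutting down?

AVC = 56 - 12y + y^2 has its minimum $20 at y = 6; price $35 clears that bar, so the firm operates.
MC = 56 - 24y + 3y^2. Setting P = MC and taking the root on the rising branch gives y* = 7.
TR = 35·7 = 245. TC = 374 + 147 = 521. Profit = 245 − 521 = -$276.
Shutting down would mean losing the fixed cost of $374, so operating at a loss of $276 is better by $98.

Profit = -$276 at y = 7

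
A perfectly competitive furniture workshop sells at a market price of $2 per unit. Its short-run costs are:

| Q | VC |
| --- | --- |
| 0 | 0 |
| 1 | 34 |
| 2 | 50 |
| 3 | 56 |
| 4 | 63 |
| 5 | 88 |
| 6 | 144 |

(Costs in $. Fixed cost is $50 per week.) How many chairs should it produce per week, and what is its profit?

Q = 0 (shut down); profit = -$50

Profit at each row (π = 2Q − TC): Q=0: -50; Q=1: -82; Q=2: -96; Q=3: -100; Q=4: -105; Q=5: -128; Q=6: -182.
Profit is highest at Q = 0. Equivalently, the lowest AVC in the table is 63/4 ≈ $15.75 at Q = 4, and P = $2 falls below it — price never covers variable cost, so the firm shuts down and loses only its fixed cost.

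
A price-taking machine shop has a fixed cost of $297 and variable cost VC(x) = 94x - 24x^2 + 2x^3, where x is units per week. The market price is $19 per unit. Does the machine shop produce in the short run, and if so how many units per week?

Shut down

From TC, MC = TC'(x) = 94 - 48x + 6x^2 and AVC = VC/x = 94 - 24x + 2x^2.
AVC is minimized where dAVC/dx = -24 + 4x = 0, at x = 6; min AVC = 94 - 24·6 + 2·6^2 = $22.
Since P = $19 < min AVC = $22, price fails to cover variable cost at any output.
Shutting down limits the loss to fixed cost, $297.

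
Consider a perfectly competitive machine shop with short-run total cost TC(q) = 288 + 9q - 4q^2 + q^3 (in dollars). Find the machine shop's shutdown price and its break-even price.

Shutdown price = $5; break-even price = $69

AVC = 9 - 4q + q^2; minimized at q = 2, giving min AVC = $5. That is the shutdown price.
ATC = 288/q + 9 - 4q + q^2. Setting dATC/dq = −288/q^2 − 4 + 2q = 0 gives q = 6 (since 2·6^3 − 4·6^2 = 288).
min ATC = 288/6 + 9 − 4·6 + 6^2 = $69. That is the break-even price.
Between these two prices the firm operates at a loss; above $69 it earns a profit.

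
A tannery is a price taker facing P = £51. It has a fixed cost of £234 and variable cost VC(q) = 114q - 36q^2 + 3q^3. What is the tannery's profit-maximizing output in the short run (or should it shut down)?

Variable cost is VC = 114q - 36q^2 + 3q^3, so AVC = VC/q = 114 - 36q + 3q^2 and MC = dTC/dq = 114 - 72q + 9q^2.
AVC hits its minimum where MC = AVC, at q = 6, giving min AVC = 114 - 36·6 + 3·6^2 = £6.
P = £51 exceeds min AVC = £6, so the firm stays open.
Set P = MC: 51 = 114 - 72q + 9q^2 → 63 - 72q + 9q^2 = 0. The roots are q = 1 and q = 7; the profit-maximizing output is on the rising part of MC, so q* = 7.
Check: AVC at q = 7 is £9 ≤ P, so revenue covers variable cost.
Profit = P·q − TC = 51·7 − 297 = £60.

Produce at q = 7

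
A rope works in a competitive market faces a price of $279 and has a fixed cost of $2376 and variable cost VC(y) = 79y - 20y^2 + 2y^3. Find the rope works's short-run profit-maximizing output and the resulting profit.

Profit = -$376 at y = 10

AVC = 79 - 20y + 2y^2; min AVC = $29 at y = 5. Since P = $279 ≥ min AVC, the firm produces.
MC = 79 - 40y + 6y^2. Setting P = MC and taking the root on the rising branch gives y* = 10.
TR = 279·10 = 2790. TC = 2376 + 790 = 3166. Profit = 2790 − 3166 = -$376.
By producing, the firm covers all variable cost plus $2000 of fixed cost; shutting down would lose the full $2376.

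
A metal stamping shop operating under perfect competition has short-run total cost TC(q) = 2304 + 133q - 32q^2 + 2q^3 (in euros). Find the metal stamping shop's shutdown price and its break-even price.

Shutdown price = €5; break-even price = €229

AVC = 133 - 32q + 2q^2; minimized at q = 8, giving min AVC = €5. That is the shutdown price.
ATC = 2304/q + 133 - 32q + 2q^2. Setting dATC/dq = −2304/q^2 − 32 + 4q = 0 gives q = 12 (since 4·12^3 − 32·12^2 = 2304).
min ATC = 2304/12 + 133 − 32·12 + 2·12^2 = €229. That is the break-even price.
Between these two prices the firm operates at a loss; above €229 it earns a profit.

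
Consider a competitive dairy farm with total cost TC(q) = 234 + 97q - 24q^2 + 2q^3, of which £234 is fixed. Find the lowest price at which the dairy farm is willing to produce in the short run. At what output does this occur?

Short-run supply begins at min AVC. From VC = 97q - 24q^2 + 2q^3, AVC = 97 - 24q + 2q^2.
dAVC/dq = -24 + 4q = 0 gives q = 6. min AVC = 97 - 24·6 + 2·6^2 = 25.
For P < £25 the firm produces nothing.

£25 per unit, at q = 6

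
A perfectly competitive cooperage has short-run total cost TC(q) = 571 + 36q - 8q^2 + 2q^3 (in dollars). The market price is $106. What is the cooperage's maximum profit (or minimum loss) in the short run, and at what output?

Profit = -$271 at q = 5

AVC = 36 - 8q + 2q^2; min AVC = $28 at q = 2. Since P = $106 ≥ min AVC, the firm produces.
With MC = 36 - 16q + 6q^2, P = MC on the upward-sloping part at q* = 5.
TR = 106·5 = 530. TC = 571 + 230 = 801. Profit = 530 − 801 = -$271.
That loss of $271 beats the $571 the firm would lose by shutting down; producing recovers $300 of fixed cost.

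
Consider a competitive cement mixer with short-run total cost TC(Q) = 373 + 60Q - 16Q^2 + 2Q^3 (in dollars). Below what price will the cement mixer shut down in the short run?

$28 per unit

The firm shuts down when price falls below the minimum of average variable cost. AVC = VC/Q = 60 - 16Q + 2Q^2.
dAVC/dQ = -16 + 4Q = 0 gives Q = 4. min AVC = 60 - 16·4 + 2·4^2 = 28.
The firm shuts down for any P below $28.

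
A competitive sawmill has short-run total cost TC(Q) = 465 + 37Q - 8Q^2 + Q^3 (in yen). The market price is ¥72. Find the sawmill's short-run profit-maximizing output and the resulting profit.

Profit = -¥171 at Q = 7

AVC = 37 - 8Q + Q^2 has its minimum ¥21 at Q = 4; price ¥72 clears that bar, so the firm operates.
With MC = 37 - 16Q + 3Q^2, P = MC on the upward-sloping part at Q* = 7.
TR = 72·7 = 504. TC = 465 + 210 = 675. Profit = 504 − 675 = -¥171.
By producing, the firm covers all variable cost plus ¥294 of fixed cost; shutting down would lose the full ¥465.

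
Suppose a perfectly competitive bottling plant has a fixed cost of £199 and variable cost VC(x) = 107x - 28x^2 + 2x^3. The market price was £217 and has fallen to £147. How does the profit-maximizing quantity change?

MC = 107 - 56x + 6x^2; the shutdown threshold is min AVC = £9 (at x = 7).
At P = £217 ≥ min AVC, set P = MC on the rising branch: x = 11.
At P = £147 ≥ min AVC, set P = MC: x = 10. The firm stays open but cuts output.

Output falls from 11 to 10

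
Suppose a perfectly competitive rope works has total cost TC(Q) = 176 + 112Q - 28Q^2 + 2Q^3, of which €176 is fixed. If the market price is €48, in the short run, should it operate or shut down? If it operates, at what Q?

Produce at Q = 8

Strip out fixed cost: VC = 112Q - 28Q^2 + 2Q^3. Then AVC = 112 - 28Q + 2Q^2 and MC = 112 - 56Q + 6Q^2.
AVC hits its minimum where MC = AVC, at Q = 7, giving min AVC = 112 - 28·7 + 2·7^2 = €14.
Because €48 ≥ €14, revenue can cover variable cost; the firm operates.
Solving P = MC: 64 - 56Q + 6Q^2 = 0 ⇒ Q = 4/3 or 8. On the upward-sloping branch, Q* = 8.
Check: AVC at Q = 8 is €16 ≤ P, so revenue covers variable cost.
Profit = P·Q − TC = 48·8 − 304 = €80.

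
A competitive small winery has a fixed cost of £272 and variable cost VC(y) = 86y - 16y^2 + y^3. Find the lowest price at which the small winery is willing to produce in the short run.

£22 per unit

The firm shuts down when price falls below the minimum of average variable cost. AVC = VC/y = 86 - 16y + y^2.
dAVC/dy = -16 + 2y = 0 gives y = 8. min AVC = 86 - 16·8 + 8^2 = 22.
The firm shuts down for any P below £22.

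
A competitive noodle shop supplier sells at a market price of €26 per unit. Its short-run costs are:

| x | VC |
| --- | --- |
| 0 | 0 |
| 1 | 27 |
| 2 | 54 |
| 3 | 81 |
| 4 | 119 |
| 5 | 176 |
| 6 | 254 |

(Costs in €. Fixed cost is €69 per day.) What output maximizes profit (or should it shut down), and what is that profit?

Profit at each row (π = 26x − TC): x=0: -69; x=1: -70; x=2: -71; x=3: -72; x=4: -84; x=5: -115; x=6: -167.
Profit is highest at x = 0. Equivalently, the lowest AVC in the table is 27/1 ≈ €27 at x = 1, and P = €26 falls below it — price never covers variable cost, so the firm shuts down and loses only its fixed cost.

x = 0 (shut down); profit = -€69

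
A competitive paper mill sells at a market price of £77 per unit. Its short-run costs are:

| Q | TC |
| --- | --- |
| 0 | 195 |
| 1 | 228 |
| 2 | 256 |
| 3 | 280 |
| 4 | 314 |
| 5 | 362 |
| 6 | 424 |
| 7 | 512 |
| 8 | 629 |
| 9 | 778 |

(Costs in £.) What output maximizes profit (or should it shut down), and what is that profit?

Q = 6; profit = £38

Compute π = P·Q − TC at each output: Q=0: -195; Q=1: -151; Q=2: -102; Q=3: -49; Q=4: -6; Q=5: 23; Q=6: 38; Q=7: 27; Q=8: -13; Q=9: -85.
Profit is maximized at Q = 6. AVC there is 229/6 = £38.17 ≤ P, so producing beats shutting down (which would give -£195).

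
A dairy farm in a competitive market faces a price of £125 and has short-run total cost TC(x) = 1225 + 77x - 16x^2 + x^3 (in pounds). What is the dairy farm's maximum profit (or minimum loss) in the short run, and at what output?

Profit = -£73 at x = 12

AVC = 77 - 16x + x^2 has its minimum £13 at x = 8; price £125 clears that bar, so the firm operates.
MC = 77 - 32x + 3x^2. Setting P = MC and taking the root on the rising branch gives x* = 12.
TR = 125·12 = 1500. TC = 1225 + 348 = 1573. Profit = 1500 − 1573 = -£73.
That loss of £73 beats the £1225 the firm would lose by shutting down; producing recovers £1152 of fixed cost.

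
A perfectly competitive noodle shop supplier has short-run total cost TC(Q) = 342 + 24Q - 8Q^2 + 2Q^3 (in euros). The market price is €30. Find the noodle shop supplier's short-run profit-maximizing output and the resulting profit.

Profit = -€306 at Q = 3

AVC = 24 - 8Q + 2Q^2 has its minimum €16 at Q = 2; price €30 clears that bar, so the firm operates.
MC = 24 - 16Q + 6Q^2. Setting P = MC and taking the root on the rising branch gives Q* = 3.
TR = 30·3 = 90. TC = 342 + 54 = 396. Profit = 90 − 396 = -€306.
That loss of €306 beats the €342 the firm would lose by shutting down; producing recovers €36 of fixed cost.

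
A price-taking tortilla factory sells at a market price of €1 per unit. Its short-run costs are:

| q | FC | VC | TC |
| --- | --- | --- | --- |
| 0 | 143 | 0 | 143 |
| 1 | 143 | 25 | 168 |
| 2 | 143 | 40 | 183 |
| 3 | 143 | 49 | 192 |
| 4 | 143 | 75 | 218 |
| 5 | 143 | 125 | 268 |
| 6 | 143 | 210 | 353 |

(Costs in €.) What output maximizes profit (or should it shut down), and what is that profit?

Profit at each row (π = 1q − TC): q=0: -143; q=1: -167; q=2: -181; q=3: -189; q=4: -214; q=5: -263; q=6: -347.
Profit is highest at q = 0. Equivalently, the lowest AVC in the table is 49/3 ≈ €16.33 at q = 3, and P = €1 falls below it — price never covers variable cost, so the firm shuts down and loses only its fixed cost.

q = 0 (shut down); profit = -€143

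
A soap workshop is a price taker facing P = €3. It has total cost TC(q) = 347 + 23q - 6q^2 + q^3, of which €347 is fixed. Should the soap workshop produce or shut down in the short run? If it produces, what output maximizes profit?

Shut down

From TC, MC = TC'(q) = 23 - 12q + 3q^2 and AVC = VC/q = 23 - 6q + q^2.
The AVC parabola has its vertex at q = 6/2 = 3, where AVC = 23 - 6·3 + 3^2 = €14.
P = €3 lies below min AVC = €14; no output level covers variable cost.
Best response: produce nothing and absorb the €347 fixed cost.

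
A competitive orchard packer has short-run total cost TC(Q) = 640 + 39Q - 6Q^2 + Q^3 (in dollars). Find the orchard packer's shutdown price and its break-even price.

Shutdown price = min AVC. AVC = 39 - 6Q + Q^2, with vertex at Q = 3 and minimum $30.
ATC = 640/Q + 39 - 6Q + Q^2. Setting dATC/dQ = −640/Q^2 − 6 + 2Q = 0 gives Q = 8 (since 2·8^3 − 6·8^2 = 640).
min ATC = 640/8 + 39 − 6·8 + 8^2 = $135. That is the break-even price.
Between these two prices the firm operates at a loss; above $135 it earns a profit.

Shutdown price = $30; break-even price = $135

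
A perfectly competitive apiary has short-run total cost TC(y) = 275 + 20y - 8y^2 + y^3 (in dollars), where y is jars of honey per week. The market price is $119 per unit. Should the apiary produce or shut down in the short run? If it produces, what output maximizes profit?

Produce at y = 9

Strip out fixed cost: VC = 20y - 8y^2 + y^3. Then AVC = 20 - 8y + y^2 and MC = 20 - 16y + 3y^2.
The AVC parabola has its vertex at y = 8/2 = 4, where AVC = 20 - 8·4 + 4^2 = $4.
P = $119 exceeds min AVC = $4, so the firm stays open.
P = MC gives -99 - 16y + 3y^2 = 0, with roots -11/3 and 9. Take the larger (rising MC): y* = 9.
Check: AVC at y = 9 is $29 ≤ P, so revenue covers variable cost.
Profit = P·y − TC = 119·9 − 536 = $535.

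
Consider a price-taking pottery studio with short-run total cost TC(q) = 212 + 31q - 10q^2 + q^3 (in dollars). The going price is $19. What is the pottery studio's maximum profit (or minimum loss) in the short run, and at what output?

AVC = 31 - 10q + q^2; min AVC = $6 at q = 5. Since P = $19 ≥ min AVC, the firm produces.
With MC = 31 - 20q + 3q^2, P = MC on the upward-sloping part at q* = 6.
TR = 19·6 = 114. TC = 212 + 42 = 254. Profit = 114 − 254 = -$140.
That loss of $140 beats the $212 the firm would lose by shutting down; producing recovers $72 of fixed cost.

Profit = -$140 at q = 6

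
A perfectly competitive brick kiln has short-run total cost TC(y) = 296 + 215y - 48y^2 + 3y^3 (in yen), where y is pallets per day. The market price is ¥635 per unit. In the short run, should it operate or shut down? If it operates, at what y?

Strip out fixed cost: VC = 215y - 48y^2 + 3y^3. Then AVC = 215 - 48y + 3y^2 and MC = 215 - 96y + 9y^2.
AVC hits its minimum where MC = AVC, at y = 8, giving min AVC = 215 - 48·8 + 3·8^2 = ¥23.
Since P = ¥635 ≥ min AVC = ¥23, price covers variable cost and the firm should produce.
Solving P = MC: -420 - 96y + 9y^2 = 0 ⇒ y = -10/3 or 14. On the upward-sloping branch, y* = 14.
Check: AVC at y = 14 is ¥131 ≤ P, so revenue covers variable cost.
Profit = P·y − TC = 635·14 − 2130 = ¥6760.

Produce at y = 14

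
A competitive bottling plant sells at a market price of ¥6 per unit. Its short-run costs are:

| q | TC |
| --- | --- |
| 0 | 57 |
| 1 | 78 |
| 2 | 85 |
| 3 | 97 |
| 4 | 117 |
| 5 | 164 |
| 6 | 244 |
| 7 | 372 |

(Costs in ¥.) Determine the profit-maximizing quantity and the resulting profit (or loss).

Profit at each row (π = 6q − TC): q=0: -57; q=1: -72; q=2: -73; q=3: -79; q=4: -93; q=5: -134; q=6: -208; q=7: -330.
Profit is highest at q = 0. Equivalently, the lowest AVC in the table is 40/3 ≈ ¥13.33 at q = 3, and P = ¥6 falls below it — price never covers variable cost, so the firm shuts down and loses only its fixed cost.

q = 0 (shut down); profit = -¥57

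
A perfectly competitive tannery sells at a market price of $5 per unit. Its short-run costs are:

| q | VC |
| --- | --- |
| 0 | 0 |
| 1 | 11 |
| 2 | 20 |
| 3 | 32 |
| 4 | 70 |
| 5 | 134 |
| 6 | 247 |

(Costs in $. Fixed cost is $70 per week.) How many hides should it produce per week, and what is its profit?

q = 0 (shut down); profit = -$70

Tabulate TR − TC: q=0: -70; q=1: -76; q=2: -80; q=3: -87; q=4: -120; q=5: -179; q=6: -287.
Profit is highest at q = 0. Equivalently, the lowest AVC in the table is 20/2 ≈ $10 at q = 2, and P = $5 falls below it — price never covers variable cost, so the firm shuts down and loses only its fixed cost.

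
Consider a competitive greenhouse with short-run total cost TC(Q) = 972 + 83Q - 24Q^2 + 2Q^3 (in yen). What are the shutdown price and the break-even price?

Shutdown price = ¥11; break-even price = ¥137

Shutdown price = min AVC. AVC = 83 - 24Q + 2Q^2, with vertex at Q = 6 and minimum ¥11.
ATC = 972/Q + 83 - 24Q + 2Q^2. Setting dATC/dQ = −972/Q^2 − 24 + 4Q = 0 gives Q = 9 (since 4·9^3 − 24·9^2 = 972).
min ATC = 972/9 + 83 − 24·9 + 2·9^2 = ¥137. That is the break-even price.
For ¥11 ≤ P < ¥137 the firm produces at a loss; below ¥11 it shuts down.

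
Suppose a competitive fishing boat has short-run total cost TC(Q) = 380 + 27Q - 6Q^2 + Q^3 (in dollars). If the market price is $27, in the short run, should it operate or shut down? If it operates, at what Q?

Produce at Q = 4

Variable cost is VC = 27Q - 6Q^2 + Q^3, so AVC = VC/Q = 27 - 6Q + Q^2 and MC = dTC/dQ = 27 - 12Q + 3Q^2.
AVC hits its minimum where MC = AVC, at Q = 3, giving min AVC = 27 - 6·3 + 3^2 = $18.
Because $27 ≥ $18, revenue can cover variable cost; the firm operates.
Solving P = MC: -12Q + 3Q^2 = 0 ⇒ Q = 0 or 4. On the upward-sloping branch, Q* = 4.
Check: AVC at Q = 4 is $19 ≤ P, so revenue covers variable cost.
Profit = P·Q − TC = 27·4 − 456 = -$348, a loss, but smaller than the $380 fixed cost the firm would lose by shutting down.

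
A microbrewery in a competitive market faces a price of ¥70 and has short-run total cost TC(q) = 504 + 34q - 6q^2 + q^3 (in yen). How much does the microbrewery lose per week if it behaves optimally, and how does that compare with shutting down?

AVC = 34 - 6q + q^2; min AVC = ¥25 at q = 3. Since P = ¥70 ≥ min AVC, the firm produces.
With MC = 34 - 12q + 3q^2, P = MC on the upward-sloping part at q* = 6.
TR = 70·6 = 420. TC = 504 + 204 = 708. Profit = 420 − 708 = -¥288.
That loss of ¥288 beats the ¥504 the firm would lose by shutting down; producing recovers ¥216 of fixed cost.

Profit = -¥288 at q = 6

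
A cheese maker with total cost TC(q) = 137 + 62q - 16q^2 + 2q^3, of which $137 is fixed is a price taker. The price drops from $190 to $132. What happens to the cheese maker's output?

Output falls from 8 to 7

AVC = 62 - 16q + 2q^2, minimized at q = 4 where min AVC = $30. MC = 62 - 32q + 6q^2.
With P = $190 above the shutdown price, P = MC gives q = 8.
At P = $132 ≥ min AVC, set P = MC: q = 7. The firm stays open but cuts output.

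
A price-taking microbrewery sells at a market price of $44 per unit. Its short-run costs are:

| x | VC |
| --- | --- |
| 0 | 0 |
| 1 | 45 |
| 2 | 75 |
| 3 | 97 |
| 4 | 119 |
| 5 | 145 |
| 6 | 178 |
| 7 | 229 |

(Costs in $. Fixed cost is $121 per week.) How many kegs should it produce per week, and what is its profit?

x = 6; profit = -$35

Tabulate TR − TC: x=0: -121; x=1: -122; x=2: -108; x=3: -86; x=4: -64; x=5: -46; x=6: -35; x=7: -42.
Profit is maximized at x = 6. AVC there is 178/6 = $29.67 ≤ P, so producing beats shutting down (which would give -$121).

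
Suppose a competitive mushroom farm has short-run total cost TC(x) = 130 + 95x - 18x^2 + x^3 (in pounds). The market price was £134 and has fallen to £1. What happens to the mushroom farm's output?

MC = 95 - 36x + 3x^2; the shutdown threshold is min AVC = £14 (at x = 9).
With P = £134 above the shutdown price, P = MC gives x = 13.
At P = £1 < min AVC = £14, price no longer covers variable cost at any output, so the firm shuts down: x = 0.

Output falls from 13 to 0 (the firm shuts down)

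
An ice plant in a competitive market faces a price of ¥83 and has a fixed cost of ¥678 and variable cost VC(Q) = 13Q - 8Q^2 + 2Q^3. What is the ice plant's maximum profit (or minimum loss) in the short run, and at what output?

Profit = -¥378 at Q = 5

AVC = 13 - 8Q + 2Q^2; min AVC = ¥5 at Q = 2. Since P = ¥83 ≥ min AVC, the firm produces.
With MC = 13 - 16Q + 6Q^2, P = MC on the upward-sloping part at Q* = 5.
TR = 83·5 = 415. TC = 678 + 115 = 793. Profit = 415 − 793 = -¥378.
By producing, the firm covers all variable cost plus ¥300 of fixed cost; shutting down would lose the full ¥678.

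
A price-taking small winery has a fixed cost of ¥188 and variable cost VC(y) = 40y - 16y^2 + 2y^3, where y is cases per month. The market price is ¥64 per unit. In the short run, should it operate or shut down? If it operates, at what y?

Produce at y = 6

Strip out fixed cost: VC = 40y - 16y^2 + 2y^3. Then AVC = 40 - 16y + 2y^2 and MC = 40 - 32y + 6y^2.
AVC is minimized where dAVC/dy = -16 + 4y = 0, at y = 4; min AVC = 40 - 16·4 + 2·4^2 = ¥8.
Because ¥64 ≥ ¥8, revenue can cover variable cost; the firm operates.
P = MC gives -24 - 32y + 6y^2 = 0, with roots -2/3 and 6. Take the larger (rising MC): y* = 6.
Check: AVC at y = 6 is ¥16 ≤ P, so revenue covers variable cost.
Profit = P·y − TC = 64·6 − 284 = ¥100.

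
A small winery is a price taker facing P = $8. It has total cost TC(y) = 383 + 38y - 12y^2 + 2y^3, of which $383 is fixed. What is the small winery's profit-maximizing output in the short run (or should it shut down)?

Shut down

Strip out fixed cost: VC = 38y - 12y^2 + 2y^3. Then AVC = 38 - 12y + 2y^2 and MC = 38 - 24y + 6y^2.
AVC hits its minimum where MC = AVC, at y = 3, giving min AVC = 38 - 12·3 + 2·3^2 = $20.
P = $8 lies below min AVC = $20; no output level covers variable cost.
The firm minimizes its loss by shutting down and losing only its fixed cost of $383.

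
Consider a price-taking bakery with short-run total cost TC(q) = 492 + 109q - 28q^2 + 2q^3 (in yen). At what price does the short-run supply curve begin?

¥11 per unit

Short-run supply begins at min AVC. From VC = 109q - 28q^2 + 2q^3, AVC = 109 - 28q + 2q^2.
dAVC/dq = -28 + 4q = 0 gives q = 7. min AVC = 109 - 28·7 + 2·7^2 = 11.
So the shutdown price is ¥11.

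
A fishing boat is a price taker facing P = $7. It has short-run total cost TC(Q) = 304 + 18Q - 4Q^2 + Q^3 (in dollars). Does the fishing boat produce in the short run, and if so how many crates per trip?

Shut down

Variable cost is VC = 18Q - 4Q^2 + Q^3, so AVC = VC/Q = 18 - 4Q + Q^2 and MC = dTC/dQ = 18 - 8Q + 3Q^2.
AVC hits its minimum where MC = AVC, at Q = 2, giving min AVC = 18 - 4·2 + 2^2 = $14.
P = $7 lies below min AVC = $14; no output level covers variable cost.
Shutting down limits the loss to fixed cost, $304.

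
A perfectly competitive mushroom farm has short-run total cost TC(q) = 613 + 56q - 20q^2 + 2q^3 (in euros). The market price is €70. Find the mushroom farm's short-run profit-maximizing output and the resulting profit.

Profit = -€221 at q = 7

AVC = 56 - 20q + 2q^2 has its minimum €6 at q = 5; price €70 clears that bar, so the firm operates.
MC = 56 - 40q + 6q^2. Setting P = MC and taking the root on the rising branch gives q* = 7.
TR = 70·7 = 490. TC = 613 + 98 = 711. Profit = 490 − 711 = -€221.
By producing, the firm covers all variable cost plus €392 of fixed cost; shutting down would lose the full €613.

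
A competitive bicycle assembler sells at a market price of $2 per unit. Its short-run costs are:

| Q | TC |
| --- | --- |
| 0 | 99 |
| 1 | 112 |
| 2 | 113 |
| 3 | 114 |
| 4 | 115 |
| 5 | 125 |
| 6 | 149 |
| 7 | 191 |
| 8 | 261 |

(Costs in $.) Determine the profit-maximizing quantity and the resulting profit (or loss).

Q = 0 (shut down); profit = -$99

Tabulate TR − TC: Q=0: -99; Q=1: -110; Q=2: -109; Q=3: -108; Q=4: -107; Q=5: -115; Q=6: -137; Q=7: -177; Q=8: -245.
Profit is highest at Q = 0. Equivalently, the lowest AVC in the table is 16/4 ≈ $4 at Q = 4, and P = $2 falls below it — price never covers variable cost, so the firm shuts down and loses only its fixed cost.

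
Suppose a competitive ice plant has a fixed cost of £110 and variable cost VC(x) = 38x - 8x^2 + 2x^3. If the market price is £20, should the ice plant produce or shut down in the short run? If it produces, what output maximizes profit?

From TC, MC = TC'(x) = 38 - 16x + 6x^2 and AVC = VC/x = 38 - 8x + 2x^2.
AVC hits its minimum where MC = AVC, at x = 2, giving min AVC = 38 - 8·2 + 2·2^2 = £30.
P = £20 lies below min AVC = £30; no output level covers variable cost.
The firm minimizes its loss by shutting down and losing only its fixed cost of £110.

Shut down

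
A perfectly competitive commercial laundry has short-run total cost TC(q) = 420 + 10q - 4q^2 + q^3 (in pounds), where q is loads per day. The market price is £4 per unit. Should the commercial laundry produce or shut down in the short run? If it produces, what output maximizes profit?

Shut down

Variable cost is VC = 10q - 4q^2 + q^3, so AVC = VC/q = 10 - 4q + q^2 and MC = dTC/dq = 10 - 8q + 3q^2.
The AVC parabola has its vertex at q = 4/2 = 2, where AVC = 10 - 4·2 + 2^2 = £6.
P = £4 lies below min AVC = £6; no output level covers variable cost.
The firm minimizes its loss by shutting down and losing only its fixed cost of £420.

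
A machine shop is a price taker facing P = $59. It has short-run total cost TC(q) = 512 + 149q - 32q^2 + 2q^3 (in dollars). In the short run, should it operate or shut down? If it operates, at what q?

Produce at q = 9

Variable cost is VC = 149q - 32q^2 + 2q^3, so AVC = VC/q = 149 - 32q + 2q^2 and MC = dTC/dq = 149 - 64q + 6q^2.
AVC hits its minimum where MC = AVC, at q = 8, giving min AVC = 149 - 32·8 + 2·8^2 = $21.
Because $59 ≥ $21, revenue can cover variable cost; the firm operates.
P = MC gives 90 - 64q + 6q^2 = 0, with roots 5/3 and 9. Take the larger (rising MC): q* = 9.
Check: AVC at q = 9 is $23 ≤ P, so revenue covers variable cost.
Profit = P·q − TC = 59·9 − 719 = -$188, a loss, but smaller than the $512 fixed cost the firm would lose by shutting down.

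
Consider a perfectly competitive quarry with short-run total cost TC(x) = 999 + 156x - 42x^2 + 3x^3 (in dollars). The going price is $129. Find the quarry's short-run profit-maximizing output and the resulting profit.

Profit = -$27 at x = 9

AVC = 156 - 42x + 3x^2 has its minimum $9 at x = 7; price $129 clears that bar, so the firm operates.
MC = 156 - 84x + 9x^2. Setting P = MC and taking the root on the rising branch gives x* = 9.
TR = 129·9 = 1161. TC = 999 + 189 = 1188. Profit = 1161 − 1188 = -$27.
By producing, the firm covers all variable cost plus $972 of fixed cost; shutting down would lose the full $999.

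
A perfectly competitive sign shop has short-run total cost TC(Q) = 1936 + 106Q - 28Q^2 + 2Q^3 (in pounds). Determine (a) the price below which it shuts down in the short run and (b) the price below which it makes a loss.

Shutdown price = £8; break-even price = £216

Shutdown price = min AVC. AVC = 106 - 28Q + 2Q^2, with vertex at Q = 7 and minimum £8.
ATC = 1936/Q + 106 - 28Q + 2Q^2. Setting dATC/dQ = −1936/Q^2 − 28 + 4Q = 0 gives Q = 11 (since 4·11^3 − 28·11^2 = 1936).
min ATC = 1936/11 + 106 − 28·11 + 2·11^2 = £216. That is the break-even price.
For £8 ≤ P < £216 the firm produces at a loss; below £8 it shuts down.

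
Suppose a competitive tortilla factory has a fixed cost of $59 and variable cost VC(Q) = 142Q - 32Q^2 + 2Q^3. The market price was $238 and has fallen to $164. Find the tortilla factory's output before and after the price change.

Output falls from 12 to 11

MC = 142 - 64Q + 6Q^2; the shutdown threshold is min AVC = $14 (at Q = 8).
With P = $238 above the shutdown price, P = MC gives Q = 12.
At P = $164 ≥ min AVC, set P = MC: Q = 11. The firm stays open but cuts output.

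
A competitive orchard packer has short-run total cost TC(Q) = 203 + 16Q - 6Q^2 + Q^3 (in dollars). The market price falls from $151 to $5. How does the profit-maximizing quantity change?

AVC = 16 - 6Q + Q^2, minimized at Q = 3 where min AVC = $7. MC = 16 - 12Q + 3Q^2.
With P = $151 above the shutdown price, P = MC gives Q = 9.
At P = $5 < min AVC = $7, price no longer covers variable cost at any output, so the firm shuts down: Q = 0.

Output falls from 9 to 0 (the firm shuts down)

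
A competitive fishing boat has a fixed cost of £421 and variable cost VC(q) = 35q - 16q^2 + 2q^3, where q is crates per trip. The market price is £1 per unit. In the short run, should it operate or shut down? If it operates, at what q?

From TC, MC = TC'(q) = 35 - 32q + 6q^2 and AVC = VC/q = 35 - 16q + 2q^2.
AVC hits its minimum where MC = AVC, at q = 4, giving min AVC = 35 - 16·4 + 2·4^2 = £3.
P = £1 lies below min AVC = £3; no output level covers variable cost.
Shutting down limits the loss to fixed cost, £421.

Shut down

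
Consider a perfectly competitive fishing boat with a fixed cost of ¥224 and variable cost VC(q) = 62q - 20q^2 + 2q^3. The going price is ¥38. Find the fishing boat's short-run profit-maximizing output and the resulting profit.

AVC = 62 - 20q + 2q^2; min AVC = ¥12 at q = 5. Since P = ¥38 ≥ min AVC, the firm produces.
With MC = 62 - 40q + 6q^2, P = MC on the upward-sloping part at q* = 6.
TR = 38·6 = 228. TC = 224 + 84 = 308. Profit = 228 − 308 = -¥80.
That loss of ¥80 beats the ¥224 the firm would lose by shutting down; producing recovers ¥144 of fixed cost.

Profit = -¥80 at q = 6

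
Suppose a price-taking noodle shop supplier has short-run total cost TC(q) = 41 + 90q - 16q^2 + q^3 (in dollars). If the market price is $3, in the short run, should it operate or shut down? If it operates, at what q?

From TC, MC = TC'(q) = 90 - 32q + 3q^2 and AVC = VC/q = 90 - 16q + q^2.
The AVC parabola has its vertex at q = 16/2 = 8, where AVC = 90 - 16·8 + 8^2 = $26.
With P < min AVC ($3 < $26), every unit sold adds to the loss.
The firm minimizes its loss by shutting down and losing only its fixed cost of $41.

Shut down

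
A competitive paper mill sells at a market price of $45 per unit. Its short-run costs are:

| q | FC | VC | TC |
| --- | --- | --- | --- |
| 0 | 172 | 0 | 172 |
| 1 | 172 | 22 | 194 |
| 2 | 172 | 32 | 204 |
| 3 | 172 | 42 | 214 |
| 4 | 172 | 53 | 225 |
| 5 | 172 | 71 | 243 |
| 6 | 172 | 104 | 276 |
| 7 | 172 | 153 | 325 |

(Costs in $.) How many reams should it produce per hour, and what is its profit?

q = 6; profit = -$6

Compute π = P·q − TC at each output: q=0: -172; q=1: -149; q=2: -114; q=3: -79; q=4: -45; q=5: -18; q=6: -6; q=7: -10.
Profit is maximized at q = 6. AVC there is 104/6 = $17.33 ≤ P, so producing beats shutting down (which would give -$172).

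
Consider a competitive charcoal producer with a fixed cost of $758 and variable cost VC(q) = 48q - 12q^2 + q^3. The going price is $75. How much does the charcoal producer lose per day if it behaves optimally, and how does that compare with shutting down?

Profit = -$272 at q = 9

AVC = 48 - 12q + q^2 has its minimum $12 at q = 6; price $75 clears that bar, so the firm operates.
MC = 48 - 24q + 3q^2. Setting P = MC and taking the root on the rising branch gives q* = 9.
TR = 75·9 = 675. TC = 758 + 189 = 947. Profit = 675 − 947 = -$272.
That loss of $272 beats the $758 the firm would lose by shutting down; producing recovers $486 of fixed cost.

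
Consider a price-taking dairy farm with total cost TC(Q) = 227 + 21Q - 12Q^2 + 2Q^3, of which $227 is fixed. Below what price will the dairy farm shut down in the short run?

$3 per unit

The shutdown price is the minimum of AVC. VC = 21Q - 12Q^2 + 2Q^3, so AVC = 21 - 12Q + 2Q^2.
At the minimum of AVC, MC = AVC. MC = 21 - 24Q + 6Q^2; setting MC = AVC gives 4Q^2 - 12Q = 0, so Q = 3. min AVC = 3.
The firm shuts down for any P below $3.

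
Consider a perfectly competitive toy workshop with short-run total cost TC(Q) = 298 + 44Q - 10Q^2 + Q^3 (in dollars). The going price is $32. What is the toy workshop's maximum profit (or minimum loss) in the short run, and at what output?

AVC = 44 - 10Q + Q^2; min AVC = $19 at Q = 5. Since P = $32 ≥ min AVC, the firm produces.
MC = 44 - 20Q + 3Q^2. Setting P = MC and taking the root on the rising branch gives Q* = 6.
TR = 32·6 = 192. TC = 298 + 120 = 418. Profit = 192 − 418 = -$226.
By producing, the firm covers all variable cost plus $72 of fixed cost; shutting down would lose the full $298.

Profit = -$226 at Q = 6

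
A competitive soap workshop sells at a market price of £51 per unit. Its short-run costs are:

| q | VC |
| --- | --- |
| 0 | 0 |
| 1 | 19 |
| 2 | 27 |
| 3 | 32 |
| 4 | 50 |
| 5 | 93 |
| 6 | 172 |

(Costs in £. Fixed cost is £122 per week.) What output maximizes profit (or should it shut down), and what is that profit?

q = 5; profit = £40

Profit at each row (π = 51q − TC): q=0: -122; q=1: -90; q=2: -47; q=3: -1; q=4: 32; q=5: 40; q=6: 12.
Profit is maximized at q = 5. AVC there is 93/5 = £18.60 ≤ P, so producing beats shutting down (which would give -£122).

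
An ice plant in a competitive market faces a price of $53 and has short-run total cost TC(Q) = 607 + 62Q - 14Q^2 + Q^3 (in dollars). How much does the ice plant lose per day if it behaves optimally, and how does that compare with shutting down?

AVC = 62 - 14Q + Q^2; min AVC = $13 at Q = 7. Since P = $53 ≥ min AVC, the firm produces.
MC = 62 - 28Q + 3Q^2. Setting P = MC and taking the root on the rising branch gives Q* = 9.
TR = 53·9 = 477. TC = 607 + 153 = 760. Profit = 477 − 760 = -$283.
By producing, the firm covers all variable cost plus $324 of fixed cost; shutting down would lose the full $607.

Profit = -$283 at Q = 9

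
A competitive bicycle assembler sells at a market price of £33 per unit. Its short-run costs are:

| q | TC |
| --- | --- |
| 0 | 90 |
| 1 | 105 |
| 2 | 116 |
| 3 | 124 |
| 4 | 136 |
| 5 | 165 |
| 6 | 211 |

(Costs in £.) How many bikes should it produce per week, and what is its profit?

Profit at each row (π = 33q − TC): q=0: -90; q=1: -72; q=2: -50; q=3: -25; q=4: -4; q=5: 0; q=6: -13.
Profit is maximized at q = 5. AVC there is 75/5 = £15 ≤ P, so producing beats shutting down (which would give -£90).

q = 5; profit = £0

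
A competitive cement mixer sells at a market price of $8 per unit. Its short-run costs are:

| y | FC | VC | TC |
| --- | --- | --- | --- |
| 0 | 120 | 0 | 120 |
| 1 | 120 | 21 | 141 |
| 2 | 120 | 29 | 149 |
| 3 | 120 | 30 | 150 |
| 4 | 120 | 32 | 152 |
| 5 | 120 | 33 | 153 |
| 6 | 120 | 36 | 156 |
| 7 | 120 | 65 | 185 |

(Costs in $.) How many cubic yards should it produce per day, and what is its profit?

y = 6; profit = -$108

Tabulate TR − TC: y=0: -120; y=1: -133; y=2: -133; y=3: -126; y=4: -120; y=5: -113; y=6: -108; y=7: -129.
Profit is maximized at y = 6. AVC there is 36/6 = $6 ≤ P, so producing beats shutting down (which would give -$120).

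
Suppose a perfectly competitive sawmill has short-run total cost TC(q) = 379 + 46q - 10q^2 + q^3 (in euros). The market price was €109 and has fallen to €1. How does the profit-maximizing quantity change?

Output falls from 9 to 0 (the firm shuts down)

MC = 46 - 20q + 3q^2; the shutdown threshold is min AVC = €21 (at q = 5).
With P = €109 above the shutdown price, P = MC gives q = 9.
At P = €1 < min AVC = €21, price no longer covers variable cost at any output, so the firm shuts down: q = 0.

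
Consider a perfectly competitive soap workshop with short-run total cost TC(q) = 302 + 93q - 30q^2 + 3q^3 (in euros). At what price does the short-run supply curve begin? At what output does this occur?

€18 per unit, at q = 5

The firm shuts down when price falls below the minimum of average variable cost. AVC = VC/q = 93 - 30q + 3q^2.
At the minimum of AVC, MC = AVC. MC = 93 - 60q + 9q^2; setting MC = AVC gives 6q^2 - 30q = 0, so q = 5. min AVC = 18.
So the shutdown price is €18.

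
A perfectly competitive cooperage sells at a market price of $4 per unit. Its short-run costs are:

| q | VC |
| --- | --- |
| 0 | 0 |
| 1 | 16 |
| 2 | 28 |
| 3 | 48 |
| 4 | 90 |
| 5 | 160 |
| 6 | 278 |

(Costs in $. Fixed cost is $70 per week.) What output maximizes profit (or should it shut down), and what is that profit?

q = 0 (shut down); profit = -$70

Profit at each row (π = 4q − TC): q=0: -70; q=1: -82; q=2: -90; q=3: -106; q=4: -144; q=5: -210; q=6: -324.
Profit is highest at q = 0. Equivalently, the lowest AVC in the table is 28/2 ≈ $14 at q = 2, and P = $4 falls below it — price never covers variable cost, so the firm shuts down and loses only its fixed cost.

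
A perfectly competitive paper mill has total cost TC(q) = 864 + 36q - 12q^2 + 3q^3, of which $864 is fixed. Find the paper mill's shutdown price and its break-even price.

Shutdown price = $24; break-even price = $216

Shutdown price = min AVC. AVC = 36 - 12q + 3q^2, with vertex at q = 2 and minimum $24.
ATC = 864/q + 36 - 12q + 3q^2. Setting dATC/dq = −864/q^2 − 12 + 6q = 0 gives q = 6 (since 6·6^3 − 12·6^2 = 864).
min ATC = 864/6 + 36 − 12·6 + 3·6^2 = $216. That is the break-even price.
Between these two prices the firm operates at a loss; above $216 it earns a profit.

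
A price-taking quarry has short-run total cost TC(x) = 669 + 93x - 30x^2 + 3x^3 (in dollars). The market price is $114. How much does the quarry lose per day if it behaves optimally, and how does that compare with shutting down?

Profit = -$81 at x = 7

AVC = 93 - 30x + 3x^2 has its minimum $18 at x = 5; price $114 clears that bar, so the firm operates.
MC = 93 - 60x + 9x^2. Setting P = MC and taking the root on the rising branch gives x* = 7.
TR = 114·7 = 798. TC = 669 + 210 = 879. Profit = 798 − 879 = -$81.
Shutting down would mean losing the fixed cost of $669, so operating at a loss of $81 is better by $588.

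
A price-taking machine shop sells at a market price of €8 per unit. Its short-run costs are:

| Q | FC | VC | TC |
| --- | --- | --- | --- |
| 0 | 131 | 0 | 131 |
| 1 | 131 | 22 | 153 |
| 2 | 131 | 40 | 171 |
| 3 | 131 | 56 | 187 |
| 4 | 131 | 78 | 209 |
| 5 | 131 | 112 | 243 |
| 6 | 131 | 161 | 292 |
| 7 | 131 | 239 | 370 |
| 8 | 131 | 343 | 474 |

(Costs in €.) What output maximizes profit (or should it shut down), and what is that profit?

Q = 0 (shut down); profit = -€131

Tabulate TR − TC: Q=0: -131; Q=1: -145; Q=2: -155; Q=3: -163; Q=4: -177; Q=5: -203; Q=6: -244; Q=7: -314; Q=8: -410.
Profit is highest at Q = 0. Equivalently, the lowest AVC in the table is 56/3 ≈ €18.67 at Q = 3, and P = €8 falls below it — price never covers variable cost, so the firm shuts down and loses only its fixed cost.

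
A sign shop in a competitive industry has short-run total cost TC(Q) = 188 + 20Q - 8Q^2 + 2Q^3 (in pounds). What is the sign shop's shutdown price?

£12 per unit

The firm shuts down when price falls below the minimum of average variable cost. AVC = VC/Q = 20 - 8Q + 2Q^2.
dAVC/dQ = -8 + 4Q = 0 gives Q = 2. min AVC = 20 - 8·2 + 2·2^2 = 12.
The firm shuts down for any P below £12.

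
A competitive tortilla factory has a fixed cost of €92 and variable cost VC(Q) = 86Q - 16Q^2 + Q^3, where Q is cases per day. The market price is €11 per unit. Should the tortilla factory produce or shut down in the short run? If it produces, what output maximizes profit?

Shut down

Strip out fixed cost: VC = 86Q - 16Q^2 + Q^3. Then AVC = 86 - 16Q + Q^2 and MC = 86 - 32Q + 3Q^2.
The AVC parabola has its vertex at Q = 16/2 = 8, where AVC = 86 - 16·8 + 8^2 = €22.
P = €11 lies below min AVC = €22; no output level covers variable cost.
Shutting down limits the loss to fixed cost, €92.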